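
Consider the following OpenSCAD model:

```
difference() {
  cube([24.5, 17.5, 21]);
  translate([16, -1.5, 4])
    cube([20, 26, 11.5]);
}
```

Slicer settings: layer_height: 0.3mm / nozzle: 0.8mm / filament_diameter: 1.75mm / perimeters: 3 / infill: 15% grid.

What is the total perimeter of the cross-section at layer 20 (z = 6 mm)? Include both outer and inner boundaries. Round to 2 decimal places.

67.00 mm

At z = 6 mm: the cube is present — its section is the full 24.5×17.5 rectangle (perimeter 84.00 mm); the 20×26 cube at (16, -1.5) contributes its full rectangle (perimeter 92.00 mm); Taking the first minus the rest: starting from the 24.5×17.5 cube, the 20×26 cube at (16, -1.5) partially overlaps it — only the 148.75 mm² overlap (of its 520.00 mm²) is removed, clipping the outline — boundary = 67.00 mm. Overall, the cross-section is a single solid region. Total boundary length (outer) = 67.00 mm.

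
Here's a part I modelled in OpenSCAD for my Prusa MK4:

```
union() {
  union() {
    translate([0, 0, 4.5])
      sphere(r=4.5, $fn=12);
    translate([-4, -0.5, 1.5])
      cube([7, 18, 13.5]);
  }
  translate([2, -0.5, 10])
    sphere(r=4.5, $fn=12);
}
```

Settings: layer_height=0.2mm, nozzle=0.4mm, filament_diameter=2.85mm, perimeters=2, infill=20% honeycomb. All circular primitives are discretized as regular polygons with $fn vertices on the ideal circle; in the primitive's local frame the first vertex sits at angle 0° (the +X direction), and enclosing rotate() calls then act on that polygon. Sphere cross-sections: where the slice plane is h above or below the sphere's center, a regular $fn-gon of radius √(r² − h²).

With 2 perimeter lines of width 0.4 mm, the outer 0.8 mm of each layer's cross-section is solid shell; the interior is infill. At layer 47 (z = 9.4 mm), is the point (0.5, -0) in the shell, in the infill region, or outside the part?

infill

At z = 9.4 mm: the sphere is absent (|z−center|=4.900 > r=4.5); the cube at (-4, -0.5) (footprint 7×18) is included at this height; Taking the union: only the 7×18 cube at (-4, -0.5) is present, so the union is just that shape — 1 connected region; the sphere at (2, -0.5): section is a regular 12-gon, circumradius = √(r²−h²) = √(4.5²−0.6²) = 4.460; Merging all regions: the regions partially overlap (shared area 19.24 mm²), so overlapping operands fuse into one piece — 1 connected region. Overall, the cross-section is a single solid region. The nearest boundary edge runs (-1.86, -2.73)→(-2.46, -0.50); distance from the point to it = 2.99 mm. The point is inside the cross-section and 2.99 mm from the nearest boundary — more than the 0.8 mm shell width (2 × 0.4), so it's in the infill interior.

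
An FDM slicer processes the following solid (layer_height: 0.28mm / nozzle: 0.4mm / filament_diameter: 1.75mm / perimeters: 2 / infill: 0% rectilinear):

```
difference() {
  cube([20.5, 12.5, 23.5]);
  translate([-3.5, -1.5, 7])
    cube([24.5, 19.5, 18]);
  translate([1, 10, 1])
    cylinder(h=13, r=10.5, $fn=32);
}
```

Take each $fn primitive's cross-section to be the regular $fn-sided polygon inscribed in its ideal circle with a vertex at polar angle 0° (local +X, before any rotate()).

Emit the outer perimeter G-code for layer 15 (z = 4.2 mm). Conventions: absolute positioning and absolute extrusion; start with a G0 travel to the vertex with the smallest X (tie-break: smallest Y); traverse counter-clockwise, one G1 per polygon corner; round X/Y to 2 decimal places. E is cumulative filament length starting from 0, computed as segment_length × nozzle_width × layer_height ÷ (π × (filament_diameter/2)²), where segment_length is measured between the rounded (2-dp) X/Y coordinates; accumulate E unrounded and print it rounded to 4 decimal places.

G0 X4.03 Y0.00 Z4.20
G1 X20.50 Y0.00 E0.7669
G1 X20.50 Y12.50 E1.3490
G1 X11.16 Y12.50 E1.7839
G1 X11.30 Y12.05 E1.8058
G1 X11.50 Y10.00 E1.9017
G1 X11.30 Y7.95 E1.9976
G1 X10.70 Y5.98 E2.0935
G1 X9.73 Y4.17 E2.1892
G1 X8.42 Y2.58 E2.2851
G1 X6.83 Y1.27 E2.3810
G1 X5.02 Y0.30 E2.4766
G1 X4.03 Y0.00 E2.5248

At z = 4.2 mm: the cube (footprint 20.5×12.5) is included at this height; the cube at (-3.5, -1.5) does not reach this height (z outside [7, 25]); the r=10.5 cylinder at (1, 10) contributes a regular 32-gon of circumradius 10.5; Taking the first minus the rest: starting from the 20.5×12.5 cube, the r=10.5 cylinder at (1, 10) partially overlaps it — only the 123.49 mm² overlap (of its 344.14 mm²) is removed, clipping the outline — 1 connected region. The outline is a single polygon with 12 vertices. Extrusion per mm of travel: 0.4 × 0.28 / (π × 0.875²) = 0.046564. Accumulating E over each segment gives final E = 2.5248.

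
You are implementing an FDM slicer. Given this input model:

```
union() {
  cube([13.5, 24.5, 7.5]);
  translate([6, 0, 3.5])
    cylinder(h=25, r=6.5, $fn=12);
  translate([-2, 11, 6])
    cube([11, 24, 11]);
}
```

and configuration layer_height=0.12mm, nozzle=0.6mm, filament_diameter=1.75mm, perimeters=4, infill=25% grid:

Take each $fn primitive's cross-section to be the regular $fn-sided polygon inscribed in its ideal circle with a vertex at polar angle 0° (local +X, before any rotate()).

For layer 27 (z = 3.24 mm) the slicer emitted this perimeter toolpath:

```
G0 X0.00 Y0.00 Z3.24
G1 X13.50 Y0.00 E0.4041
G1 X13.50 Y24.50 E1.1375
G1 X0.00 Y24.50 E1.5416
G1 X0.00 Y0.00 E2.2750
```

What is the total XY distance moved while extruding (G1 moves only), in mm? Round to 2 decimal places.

76.00 mm

Sum the Euclidean lengths of each G1 segment: total = 76.00 mm.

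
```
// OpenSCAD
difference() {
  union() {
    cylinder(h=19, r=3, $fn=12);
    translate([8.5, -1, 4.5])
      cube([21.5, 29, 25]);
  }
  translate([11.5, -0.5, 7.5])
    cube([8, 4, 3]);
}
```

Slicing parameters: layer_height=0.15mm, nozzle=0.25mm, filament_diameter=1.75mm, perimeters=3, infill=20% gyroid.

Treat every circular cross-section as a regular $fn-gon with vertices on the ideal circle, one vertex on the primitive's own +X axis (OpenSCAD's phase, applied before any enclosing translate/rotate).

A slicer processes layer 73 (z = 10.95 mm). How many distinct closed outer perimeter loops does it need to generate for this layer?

2

At z = 10.95 mm: the cylinder: section is a regular 12-gon, circumradius r=3; the cube at (8.5, -1) is present — its section is the full 21.5×29 rectangle; Taking the union: the 2 present regions are separate (no shared area or edge), so areas and boundary lengths simply add and each stays a separate island — 2 connected regions; the cube at (11.5, -0.5) is absent (z outside [7.5, 10.5]); Taking the first minus the rest: none of the subtracted shapes is present at this height, so that combined region is unchanged — 2 connected regions. The result has 2 disconnected regions.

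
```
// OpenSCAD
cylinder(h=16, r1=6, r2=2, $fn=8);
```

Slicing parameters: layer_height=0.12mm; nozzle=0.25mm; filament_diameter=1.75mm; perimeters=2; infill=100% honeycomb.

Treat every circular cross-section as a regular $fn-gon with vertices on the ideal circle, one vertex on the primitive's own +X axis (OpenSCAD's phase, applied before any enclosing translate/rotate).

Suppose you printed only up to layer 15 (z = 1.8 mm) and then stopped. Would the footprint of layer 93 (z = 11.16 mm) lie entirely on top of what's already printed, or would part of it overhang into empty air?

entirely on top

Compare the two slices. At z = 1.8: the cone (r1=6→r2=2) has section circumradius 5.550 here — a regular 8-gon (area = (8/2)·5.550²·sin(360°/8) = 87.12 mm²). At z = 11.16: the cone contributes a regular 8-gon of circumradius 3.210 (interpolated between r1=6 and r2=2 at t=0.698) (area = (8/2)·3.210²·sin(360°/8) = 29.14 mm²). Checking containment: the cross-section at z = 11.16 is a subset of the cross-section at z = 1.8.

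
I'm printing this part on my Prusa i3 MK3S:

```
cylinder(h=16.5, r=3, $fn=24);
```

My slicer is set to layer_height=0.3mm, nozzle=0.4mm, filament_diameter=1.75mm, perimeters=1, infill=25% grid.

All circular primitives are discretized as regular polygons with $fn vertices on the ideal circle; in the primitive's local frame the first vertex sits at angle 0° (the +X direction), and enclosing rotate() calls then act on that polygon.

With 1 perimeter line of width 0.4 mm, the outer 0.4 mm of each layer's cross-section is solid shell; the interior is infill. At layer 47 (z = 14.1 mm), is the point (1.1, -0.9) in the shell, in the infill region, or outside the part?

At z = 14.1 mm: the r=3 cylinder gives a regular 24-gon of circumradius 3 (constant along its height). Overall, the cross-section is a single solid region. The nearest boundary edge runs (2.12, -2.12)→(2.60, -1.50); distance from the point to it = 1.55 mm. The point is inside the cross-section and 1.55 mm from the nearest boundary — more than the 0.4 mm shell width (1 × 0.4), so it's in the infill interior.

infill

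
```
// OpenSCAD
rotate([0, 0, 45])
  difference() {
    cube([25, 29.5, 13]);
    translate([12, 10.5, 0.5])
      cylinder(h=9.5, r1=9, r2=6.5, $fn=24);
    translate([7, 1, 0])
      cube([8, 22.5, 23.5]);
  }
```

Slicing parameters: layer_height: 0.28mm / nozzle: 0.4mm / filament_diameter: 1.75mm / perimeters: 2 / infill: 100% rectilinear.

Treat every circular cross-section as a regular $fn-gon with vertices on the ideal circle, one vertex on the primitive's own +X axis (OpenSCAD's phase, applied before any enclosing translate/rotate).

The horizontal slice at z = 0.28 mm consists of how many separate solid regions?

1

At z = 0.28 mm: the cube is present — its section is the full 25×29.5 rectangle; the cone at (12, 10.5) does not reach this height (z outside [0.5, 10]); the cube at (7, 1) is present — its section is the full 8×22.5 rectangle; After the difference (first − rest): starting from the 25×29.5 cube, the 8×22.5 cube at (7, 1) lies wholly inside it (removes its full 180.00 mm² and its 61.00 mm outline becomes a hole wall) — 1 connected region with 1 hole; (rotated 45° about Z; rotation is an isometry so areas/perimeters/island counts are preserved). The result has 1 disconnected region.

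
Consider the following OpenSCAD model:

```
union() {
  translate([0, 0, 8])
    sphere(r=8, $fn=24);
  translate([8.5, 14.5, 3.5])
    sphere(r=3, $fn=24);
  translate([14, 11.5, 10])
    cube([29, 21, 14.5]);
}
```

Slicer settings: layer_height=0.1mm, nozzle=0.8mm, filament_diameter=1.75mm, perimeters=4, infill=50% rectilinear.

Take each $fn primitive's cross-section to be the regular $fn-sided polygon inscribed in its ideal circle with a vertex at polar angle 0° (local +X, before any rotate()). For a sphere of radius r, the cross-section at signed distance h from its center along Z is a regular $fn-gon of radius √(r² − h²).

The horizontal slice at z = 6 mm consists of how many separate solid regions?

2

At z = 6 mm: the r=8 sphere contributes a regular 24-gon of circumradius √(8²−2²) = 7.746; the sphere at (8.5, 14.5): section is a regular 24-gon, circumradius = √(r²−h²) = √(3²−2.5²) = 1.658; the cube at (14, 11.5) is not intersected at this z (z outside [10, 24.5]); Taking the union: the 2 present regions are separate (no shared area or edge), so areas and boundary lengths simply add and each stays a separate island — 2 connected regions. The result has 2 disconnected regions.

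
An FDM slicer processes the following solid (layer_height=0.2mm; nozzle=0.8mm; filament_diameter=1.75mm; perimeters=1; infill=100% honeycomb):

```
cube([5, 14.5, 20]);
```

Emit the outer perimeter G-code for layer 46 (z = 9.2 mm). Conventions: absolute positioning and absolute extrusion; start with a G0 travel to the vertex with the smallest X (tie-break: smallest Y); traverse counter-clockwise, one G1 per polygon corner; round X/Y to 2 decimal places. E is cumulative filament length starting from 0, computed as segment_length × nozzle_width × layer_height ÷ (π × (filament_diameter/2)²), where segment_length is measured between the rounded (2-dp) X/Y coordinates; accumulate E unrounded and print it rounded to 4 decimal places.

At z = 9.2 mm: the cube (footprint 5×14.5) is included at this height. The outline is a single polygon with 4 vertices. Extrusion per mm of travel: 0.8 × 0.2 / (π × 0.875²) = 0.066520. Accumulating E over each segment gives final E = 2.5943.

G0 X0.00 Y0.00 Z9.20
G1 X5.00 Y0.00 E0.3326
G1 X5.00 Y14.50 E1.2971
G1 X0.00 Y14.50 E1.6297
G1 X0.00 Y0.00 E2.5943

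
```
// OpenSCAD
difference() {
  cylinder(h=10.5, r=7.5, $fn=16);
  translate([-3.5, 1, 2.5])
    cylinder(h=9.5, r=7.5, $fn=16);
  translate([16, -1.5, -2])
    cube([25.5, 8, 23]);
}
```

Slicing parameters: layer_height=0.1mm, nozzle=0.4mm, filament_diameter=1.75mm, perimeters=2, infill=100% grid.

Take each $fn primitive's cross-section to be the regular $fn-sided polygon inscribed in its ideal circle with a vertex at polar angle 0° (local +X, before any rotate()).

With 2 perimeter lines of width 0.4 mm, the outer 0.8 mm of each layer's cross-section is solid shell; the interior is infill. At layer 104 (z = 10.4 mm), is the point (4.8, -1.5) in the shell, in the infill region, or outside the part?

At z = 10.4 mm: the r=7.5 cylinder gives a regular 16-gon of circumradius 7.5 (constant along its height); the r=7.5 cylinder at (-3.5, 1) contributes a regular 16-gon of circumradius 7.5; the cube at (16, -1.5) (footprint 25.5×8) is included at this height; Taking the first minus the rest: starting from the r=7.5 cylinder, the r=7.5 cylinder at (-3.5, 1) partially overlaps it — only the 118.83 mm² overlap (of its 172.21 mm²) is removed, clipping the outline; the 25.5×8 cube at (16, -1.5) misses the remaining region (no effect) — 1 connected region. Overall, the cross-section is a single solid region. The nearest boundary edge runs (3.43, -1.87)→(4.00, 1.00); distance from the point to it = 1.27 mm. The point is inside the cross-section and 1.27 mm from the nearest boundary — more than the 0.8 mm shell width (2 × 0.4), so it's in the infill interior.

infill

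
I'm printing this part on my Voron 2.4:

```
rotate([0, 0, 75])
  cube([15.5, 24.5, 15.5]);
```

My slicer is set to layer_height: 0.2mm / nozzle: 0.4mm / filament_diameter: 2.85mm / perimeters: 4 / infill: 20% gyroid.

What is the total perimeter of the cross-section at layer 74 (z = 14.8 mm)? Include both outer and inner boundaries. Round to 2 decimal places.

At z = 14.8 mm: the cube (footprint 15.5×24.5) is included at this height (perimeter 80.00 mm); (rotated 75° about Z; rotation is an isometry so areas/perimeters/island counts are preserved). Overall, the cross-section is a single solid region. Total boundary length (outer) = 80.00 mm.

80.00 mm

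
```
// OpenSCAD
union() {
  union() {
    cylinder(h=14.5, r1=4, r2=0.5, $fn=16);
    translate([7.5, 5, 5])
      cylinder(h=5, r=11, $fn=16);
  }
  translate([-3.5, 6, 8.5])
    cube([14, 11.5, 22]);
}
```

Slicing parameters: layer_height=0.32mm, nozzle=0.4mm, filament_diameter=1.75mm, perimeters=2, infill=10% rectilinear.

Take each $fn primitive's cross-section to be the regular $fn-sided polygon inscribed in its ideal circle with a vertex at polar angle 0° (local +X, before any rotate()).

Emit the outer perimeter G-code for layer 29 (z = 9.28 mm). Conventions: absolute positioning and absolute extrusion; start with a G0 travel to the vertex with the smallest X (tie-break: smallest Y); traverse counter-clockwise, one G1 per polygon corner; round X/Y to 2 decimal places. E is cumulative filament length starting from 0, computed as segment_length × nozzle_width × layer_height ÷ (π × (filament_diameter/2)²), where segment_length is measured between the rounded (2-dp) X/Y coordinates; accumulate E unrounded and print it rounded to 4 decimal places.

G0 X-3.50 Y5.00 Z9.28
G1 X-2.66 Y0.79 E0.2285
G1 X-0.28 Y-2.78 E0.4568
G1 X3.29 Y-5.16 E0.6851
G1 X7.50 Y-6.00 E0.9136
G1 X11.71 Y-5.16 E1.1420
G1 X15.28 Y-2.78 E1.3704
G1 X17.66 Y0.79 E1.5987
G1 X18.50 Y5.00 E1.8271
G1 X17.66 Y9.21 E2.0556
G1 X15.28 Y12.78 E2.2839
G1 X11.71 Y15.16 E2.5123
G1 X10.50 Y15.40 E2.5779
G1 X10.50 Y17.50 E2.6897
G1 X-3.50 Y17.50 E3.4347
G1 X-3.50 Y6.00 E4.0467
G1 X-3.30 Y6.00 E4.0573
G1 X-3.50 Y5.00 E4.1116

At z = 9.28 mm: the cone (r1=4→r2=0.5) has section circumradius 1.760 here — a regular 16-gon; the r=11 cylinder at (7.5, 5) gives a regular 16-gon of circumradius 11 (constant along its height); Combining (union): the cone lies entirely inside the r=11 cylinder at (7.5, 5), so the union is just the r=11 cylinder at (7.5, 5) — 1 connected region; the cube at (-3.5, 6) is present — its section is the full 14×11.5 rectangle; Merging all regions: the regions partially overlap (shared area 110.81 mm²), so overlapping operands fuse into one piece — 1 connected region. The outline is a single polygon with 17 vertices. Extrusion per mm of travel: 0.4 × 0.32 / (π × 0.875²) = 0.053216. Accumulating E over each segment gives final E = 4.1116.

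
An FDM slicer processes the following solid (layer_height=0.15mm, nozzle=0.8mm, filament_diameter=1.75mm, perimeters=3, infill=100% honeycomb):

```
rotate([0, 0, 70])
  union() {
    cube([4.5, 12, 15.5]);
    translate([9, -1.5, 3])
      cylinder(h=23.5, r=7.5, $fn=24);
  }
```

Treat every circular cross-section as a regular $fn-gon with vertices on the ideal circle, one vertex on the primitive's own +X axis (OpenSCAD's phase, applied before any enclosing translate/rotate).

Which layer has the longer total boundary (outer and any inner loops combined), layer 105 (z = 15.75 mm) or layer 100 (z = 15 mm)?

layer 100 (z = 15 mm)

Layer 105 (z = 15.75): the cube is not intersected at this z (z outside [0, 15.5]); the r=7.5 cylinder at (9, -1.5) gives a regular 24-gon of circumradius 7.5 (constant along its height) (perimeter = 2·24·7.500·sin(180°/24) = 46.99 mm); Combining (union): only the r=7.5 cylinder at (9, -1.5) is present, so the union is just that shape — boundary = 46.99 mm; (whole slice rotated 70° about Z — lengths, areas and connectivity unchanged). So its perimeter = 46.99 mm. Layer 100 (z = 15): the cube (footprint 4.5×12) is included at this height (perimeter 33.00 mm); the cylinder at (9, -1.5): section is a regular 24-gon, circumradius r=7.5 (perimeter = 2·24·7.500·sin(180°/24) = 46.99 mm); Merging all regions: the regions partially overlap (shared area 7.93 mm²), so the edge portions inside another operand are dropped and the merged outline is re-measured after clipping — boundary = 67.39 mm; (whole slice rotated 70° about Z — lengths, areas and connectivity unchanged). So its perimeter = 67.39 mm. Layer 100 is larger (67.39 vs 46.99 mm).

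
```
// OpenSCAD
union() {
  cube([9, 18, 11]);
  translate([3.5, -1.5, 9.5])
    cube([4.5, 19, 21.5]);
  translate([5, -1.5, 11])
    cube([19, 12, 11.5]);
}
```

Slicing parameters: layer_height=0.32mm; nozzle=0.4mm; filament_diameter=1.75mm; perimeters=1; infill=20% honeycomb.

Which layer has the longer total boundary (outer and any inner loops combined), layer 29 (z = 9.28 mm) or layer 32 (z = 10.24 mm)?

Layer 29 (z = 9.28): the cube is present — its section is the full 9×18 rectangle (perimeter 54.00 mm); the cube at (3.5, -1.5) is not intersected at this z (z outside [9.5, 31]); the cube at (5, -1.5) is absent (z outside [11, 22.5]); Taking the union: only the 9×18 cube is present, so the union is just that shape — boundary = 54.00 mm. So its perimeter = 54.00 mm. Layer 32 (z = 10.24): the 9×18 cube contributes its full rectangle (perimeter 54.00 mm); the cube at (3.5, -1.5) (footprint 4.5×19) is included at this height (perimeter 47.00 mm); the cube at (5, -1.5) is not intersected at this z (z outside [11, 22.5]); Merging all regions: the regions partially overlap (shared area 78.75 mm²), so the edge portions inside another operand are dropped and the merged outline is re-measured after clipping — boundary = 57.00 mm. So its perimeter = 57.00 mm. Layer 32 is larger (57.00 vs 54.00 mm).

layer 32 (z = 10.24 mm)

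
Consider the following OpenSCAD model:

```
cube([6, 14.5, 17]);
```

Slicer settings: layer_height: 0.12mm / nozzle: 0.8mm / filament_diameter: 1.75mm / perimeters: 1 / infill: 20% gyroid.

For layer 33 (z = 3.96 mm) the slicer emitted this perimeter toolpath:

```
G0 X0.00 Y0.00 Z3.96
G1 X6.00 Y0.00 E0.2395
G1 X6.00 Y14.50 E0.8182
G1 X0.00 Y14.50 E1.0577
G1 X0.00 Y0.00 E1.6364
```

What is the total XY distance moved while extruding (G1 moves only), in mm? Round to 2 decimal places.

41.00 mm

Sum the Euclidean lengths of each G1 segment: total = 41.00 mm.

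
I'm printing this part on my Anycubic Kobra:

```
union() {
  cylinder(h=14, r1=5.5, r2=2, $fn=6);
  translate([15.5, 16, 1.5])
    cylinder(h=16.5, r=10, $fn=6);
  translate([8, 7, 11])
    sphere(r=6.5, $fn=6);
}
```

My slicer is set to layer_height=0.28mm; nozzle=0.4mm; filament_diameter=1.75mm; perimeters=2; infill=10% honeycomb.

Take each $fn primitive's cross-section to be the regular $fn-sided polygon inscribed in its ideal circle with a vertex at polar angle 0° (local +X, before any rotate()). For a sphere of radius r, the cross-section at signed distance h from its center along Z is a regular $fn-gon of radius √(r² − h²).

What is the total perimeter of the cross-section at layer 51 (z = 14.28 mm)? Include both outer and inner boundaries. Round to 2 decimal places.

77.40 mm

At z = 14.28 mm: the cone is not intersected at this z (z outside [0, 14]); the r=10 cylinder at (15.5, 16) gives a regular 6-gon of circumradius 10 (constant along its height) (perimeter = 2·6·10.000·sin(180°/6) = 60.00 mm); the sphere at (8, 7): section is a regular 6-gon, circumradius = √(r²−h²) = √(6.5²−3.28²) = 5.612 (perimeter = 2·6·5.612·sin(180°/6) = 33.67 mm); Merging all regions: the regions partially overlap (shared area 13.18 mm²), so the edge portions inside another operand are dropped and the merged outline is re-measured after clipping — boundary = 77.40 mm. Overall, the cross-section is a single solid region. Total boundary length (outer) = 77.40 mm.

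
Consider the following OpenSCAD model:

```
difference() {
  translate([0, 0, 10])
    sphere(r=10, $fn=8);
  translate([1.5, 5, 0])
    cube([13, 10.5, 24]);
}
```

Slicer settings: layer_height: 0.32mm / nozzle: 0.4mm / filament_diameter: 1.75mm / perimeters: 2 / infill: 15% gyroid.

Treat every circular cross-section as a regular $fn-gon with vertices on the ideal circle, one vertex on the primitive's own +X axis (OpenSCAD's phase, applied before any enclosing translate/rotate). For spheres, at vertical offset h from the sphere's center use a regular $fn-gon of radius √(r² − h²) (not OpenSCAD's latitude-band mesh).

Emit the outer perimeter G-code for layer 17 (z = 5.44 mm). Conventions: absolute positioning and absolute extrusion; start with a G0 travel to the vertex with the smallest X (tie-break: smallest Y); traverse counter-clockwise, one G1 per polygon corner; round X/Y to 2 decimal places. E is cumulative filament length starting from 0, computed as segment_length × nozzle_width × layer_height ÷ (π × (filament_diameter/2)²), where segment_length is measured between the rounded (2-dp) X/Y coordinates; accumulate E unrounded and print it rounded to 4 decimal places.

G0 X-8.90 Y0.00 Z5.44
G1 X-6.29 Y-6.29 E0.3624
G1 X0.00 Y-8.90 E0.7248
G1 X6.29 Y-6.29 E1.0872
G1 X8.90 Y0.00 E1.4496
G1 X6.83 Y5.00 E1.7376
G1 X1.50 Y5.00 E2.0212
G1 X1.50 Y8.28 E2.1958
G1 X0.00 Y8.90 E2.2822
G1 X-6.29 Y6.29 E2.6446
G1 X-8.90 Y0.00 E3.0070

At z = 5.44 mm: the r=10 sphere slices to a regular 8-gon of circumradius 8.900 (√(r²−h²) with h=4.56 from center); the 13×10.5 cube at (1.5, 5) contributes its full rectangle; Subtracting the remaining from the first: starting from the r=10 sphere, the 13×10.5 cube at (1.5, 5) partially overlaps it — only the 11.30 mm² overlap (of its 136.50 mm²) is removed, clipping the outline — 1 connected region. The outline is a single polygon with 10 vertices. Extrusion per mm of travel: 0.4 × 0.32 / (π × 0.875²) = 0.053216. Accumulating E over each segment gives final E = 3.0070.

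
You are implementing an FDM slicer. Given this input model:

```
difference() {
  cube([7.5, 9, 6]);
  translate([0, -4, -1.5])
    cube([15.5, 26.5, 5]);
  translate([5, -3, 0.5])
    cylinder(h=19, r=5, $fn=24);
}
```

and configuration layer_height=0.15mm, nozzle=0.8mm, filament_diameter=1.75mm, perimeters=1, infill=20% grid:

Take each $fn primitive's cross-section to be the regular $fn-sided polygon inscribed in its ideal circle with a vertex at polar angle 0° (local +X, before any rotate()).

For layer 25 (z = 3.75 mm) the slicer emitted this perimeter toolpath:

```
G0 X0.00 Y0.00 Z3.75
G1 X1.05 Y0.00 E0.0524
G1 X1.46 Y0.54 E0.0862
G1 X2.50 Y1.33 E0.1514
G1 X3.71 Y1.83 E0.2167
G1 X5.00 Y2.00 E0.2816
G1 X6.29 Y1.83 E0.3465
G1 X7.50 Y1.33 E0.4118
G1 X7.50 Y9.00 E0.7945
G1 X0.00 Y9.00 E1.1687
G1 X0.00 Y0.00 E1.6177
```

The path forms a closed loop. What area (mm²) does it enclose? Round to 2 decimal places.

Apply the shoelace formula to the sequence of (X, Y) vertices; enclosed area = 57.65 mm².

57.65 mm²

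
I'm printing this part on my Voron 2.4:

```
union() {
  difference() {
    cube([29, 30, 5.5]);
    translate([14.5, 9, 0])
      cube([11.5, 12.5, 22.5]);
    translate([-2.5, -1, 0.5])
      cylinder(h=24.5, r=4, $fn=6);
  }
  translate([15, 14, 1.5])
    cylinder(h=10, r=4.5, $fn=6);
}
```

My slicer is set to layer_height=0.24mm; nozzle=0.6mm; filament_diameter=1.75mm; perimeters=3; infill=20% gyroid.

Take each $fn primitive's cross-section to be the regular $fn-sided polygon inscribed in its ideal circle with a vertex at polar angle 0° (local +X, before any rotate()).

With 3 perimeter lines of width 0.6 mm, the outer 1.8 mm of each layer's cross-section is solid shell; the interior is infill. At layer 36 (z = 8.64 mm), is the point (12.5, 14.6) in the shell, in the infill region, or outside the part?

shell

At z = 8.64 mm: the cube does not reach this height (z outside [0, 5.5]); the cube at (14.5, 9) is present — its section is the full 11.5×12.5 rectangle; the r=4 cylinder at (-2.5, -1) gives a regular 6-gon of circumradius 4 (constant along its height); Subtracting the remaining from the first: the first operand is absent here, so nothing remains; the r=4.5 cylinder at (15, 14) gives a regular 6-gon of circumradius 4.5 (constant along its height); Merging all regions: only the r=4.5 cylinder at (15, 14) is present, so the union is just that shape — 1 connected region. Overall, the cross-section is a single solid region. The nearest boundary edge runs (12.75, 17.90)→(10.50, 14.00); distance from the point to it = 1.43 mm. The point is inside the cross-section, 1.43 mm from the nearest boundary — within the 1.8 mm shell band (3 × 0.6).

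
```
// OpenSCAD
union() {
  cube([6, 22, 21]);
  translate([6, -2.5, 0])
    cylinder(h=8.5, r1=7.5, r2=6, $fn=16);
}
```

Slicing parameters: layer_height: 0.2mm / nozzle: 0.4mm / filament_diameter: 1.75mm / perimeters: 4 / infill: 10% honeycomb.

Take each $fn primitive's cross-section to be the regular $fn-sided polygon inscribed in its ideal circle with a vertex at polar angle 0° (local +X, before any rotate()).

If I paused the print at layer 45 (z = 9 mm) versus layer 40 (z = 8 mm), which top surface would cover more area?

layer 40 (z = 8 mm)

Layer 45 (z = 9): the cube is present — its section is the full 6×22 rectangle (area 132.00 mm²); the cone at (6, -2.5) is absent (z outside [0, 8.5]); Merging all regions: only the 6×22 cube is present, so the union is just that shape — area = 132.00 mm². So its area = 132.00 mm². Layer 40 (z = 8): the cube is present — its section is the full 6×22 rectangle (area 132.00 mm²); the cone at (6, -2.5): at t=0.941 of its height the radius interpolates to r₁+(r₂−r₁)t = 6.088, giving a regular 16-gon of that circumradius (area = (16/2)·6.088²·sin(360°/16) = 113.48 mm²); Taking the union: the regions partially overlap — summed areas 245.48 mm² minus the doubly-counted overlap 13.78 mm² gives 231.70 mm² — area = 231.70 mm². So its area = 231.70 mm². Layer 40 is larger (231.70 vs 132.00 mm²).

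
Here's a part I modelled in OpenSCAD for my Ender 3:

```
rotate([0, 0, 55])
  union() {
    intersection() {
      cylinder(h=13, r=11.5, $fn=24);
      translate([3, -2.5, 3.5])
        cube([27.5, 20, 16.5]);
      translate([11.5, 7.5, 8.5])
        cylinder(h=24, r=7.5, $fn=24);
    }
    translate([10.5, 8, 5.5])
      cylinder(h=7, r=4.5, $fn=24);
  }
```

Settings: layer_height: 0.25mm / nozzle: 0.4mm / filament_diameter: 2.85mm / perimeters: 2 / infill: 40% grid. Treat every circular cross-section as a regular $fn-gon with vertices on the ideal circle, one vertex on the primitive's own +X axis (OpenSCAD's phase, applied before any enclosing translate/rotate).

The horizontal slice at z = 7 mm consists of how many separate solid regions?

1

At z = 7 mm: the r=11.5 cylinder gives a regular 24-gon of circumradius 11.5 (constant along its height); the cube at (3, -2.5) (footprint 27.5×20) is included at this height; the cylinder at (11.5, 7.5) is absent (z outside [8.5, 32.5]); After intersecting: at least one operand is absent at this height, so nothing remains; the r=4.5 cylinder at (10.5, 8) gives a regular 24-gon of circumradius 4.5 (constant along its height); Taking the union: only the r=4.5 cylinder at (10.5, 8) is present, so the union is just that shape — 1 connected region; (rotated 55° about Z; rotation is an isometry so areas/perimeters/island counts are preserved). The result has 1 disconnected region.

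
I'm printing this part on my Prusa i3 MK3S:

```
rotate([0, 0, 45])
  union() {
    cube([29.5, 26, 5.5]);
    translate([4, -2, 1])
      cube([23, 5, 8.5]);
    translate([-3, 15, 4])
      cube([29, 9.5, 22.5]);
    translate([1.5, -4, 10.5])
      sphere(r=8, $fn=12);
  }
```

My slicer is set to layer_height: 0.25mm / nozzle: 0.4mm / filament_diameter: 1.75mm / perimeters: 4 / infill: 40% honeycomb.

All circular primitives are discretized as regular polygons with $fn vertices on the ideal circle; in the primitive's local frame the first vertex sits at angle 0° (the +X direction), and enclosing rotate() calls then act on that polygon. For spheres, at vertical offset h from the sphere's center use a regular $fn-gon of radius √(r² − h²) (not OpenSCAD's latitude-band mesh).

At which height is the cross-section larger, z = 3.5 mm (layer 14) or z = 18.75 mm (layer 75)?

Layer 14 (z = 3.5): the 29.5×26 cube contributes its full rectangle (area 767.00 mm²); the cube at (4, -2) is present — its section is the full 23×5 rectangle (area 115.00 mm²); the cube at (-3, 15) is not intersected at this z (z outside [4, 26.5]); the sphere at (1.5, -4): section is a regular 12-gon, circumradius = √(r²−h²) = √(8²−7²) = 3.873 (area = (12/2)·3.873²·sin(360°/12) = 45.00 mm²); Combining (union): the regions partially overlap — summed areas 927.00 mm² minus the doubly-counted overlap 69.31 mm² gives 857.69 mm² — area = 857.69 mm²; (rotated 45° about Z; rotation is an isometry so areas/perimeters/island counts are preserved). So its area = 857.69 mm². Layer 75 (z = 18.75): the cube is not intersected at this z (z outside [0, 5.5]); the cube at (4, -2) is not intersected at this z (z outside [1, 9.5]); the 29×9.5 cube at (-3, 15) contributes its full rectangle (area 275.50 mm²); the sphere at (1.5, -4) is not intersected at this z (|z−center|=8.250 > r=8); Taking the union: only the 29×9.5 cube at (-3, 15) is present, so the union is just that shape — area = 275.50 mm²; (whole slice rotated 45° about Z — lengths, areas and connectivity unchanged). So its area = 275.50 mm². Layer 14 is larger (857.69 vs 275.50 mm²).

layer 14 (z = 3.5 mm)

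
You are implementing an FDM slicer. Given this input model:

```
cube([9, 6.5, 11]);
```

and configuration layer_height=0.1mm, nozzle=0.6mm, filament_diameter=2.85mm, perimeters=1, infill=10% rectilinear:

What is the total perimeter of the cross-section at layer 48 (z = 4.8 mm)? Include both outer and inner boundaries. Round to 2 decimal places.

31.00 mm

At z = 4.8 mm: the cube is present — its section is the full 9×6.5 rectangle (perimeter 31.00 mm). Overall, the cross-section is a single solid region. Total boundary length (outer) = 31.00 mm.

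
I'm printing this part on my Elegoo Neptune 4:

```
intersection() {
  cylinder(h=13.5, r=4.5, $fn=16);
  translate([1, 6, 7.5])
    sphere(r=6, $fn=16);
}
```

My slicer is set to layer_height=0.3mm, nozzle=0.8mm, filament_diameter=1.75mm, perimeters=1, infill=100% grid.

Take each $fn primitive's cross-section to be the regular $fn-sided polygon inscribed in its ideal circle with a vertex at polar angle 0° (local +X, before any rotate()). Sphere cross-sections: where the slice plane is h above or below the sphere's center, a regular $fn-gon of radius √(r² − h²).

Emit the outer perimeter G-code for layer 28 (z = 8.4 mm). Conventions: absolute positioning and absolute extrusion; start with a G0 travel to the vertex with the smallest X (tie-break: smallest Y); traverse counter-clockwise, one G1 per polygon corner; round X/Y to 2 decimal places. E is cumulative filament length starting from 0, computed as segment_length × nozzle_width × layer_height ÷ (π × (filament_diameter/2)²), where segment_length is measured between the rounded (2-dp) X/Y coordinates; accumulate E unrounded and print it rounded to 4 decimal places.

G0 X-3.65 Y2.48 Z8.40
G1 X-3.19 Y1.81 E0.0811
G1 X-1.27 Y0.52 E0.3119
G1 X1.00 Y0.07 E0.5428
G1 X3.27 Y0.52 E0.7737
G1 X4.26 Y1.18 E0.8924
G1 X4.16 Y1.72 E0.9472
G1 X3.18 Y3.18 E1.1227
G1 X1.72 Y4.16 E1.2981
G1 X0.00 Y4.50 E1.4731
G1 X-1.72 Y4.16 E1.6480
G1 X-3.18 Y3.18 E1.8235
G1 X-3.65 Y2.48 E1.9076

At z = 8.4 mm: the cylinder: section is a regular 16-gon, circumradius r=4.5; the sphere at (1, 6): section is a regular 16-gon, circumradius = √(r²−h²) = √(6²−0.9²) = 5.932; Taking the intersection: the r=6 sphere at (1, 6) partially overlaps the r=4.5 cylinder; clipping to the common part keeps 24.10 mm² — 1 connected region. The outline is a single polygon with 12 vertices. Extrusion per mm of travel: 0.8 × 0.3 / (π × 0.875²) = 0.099780. Accumulating E over each segment gives final E = 1.9076.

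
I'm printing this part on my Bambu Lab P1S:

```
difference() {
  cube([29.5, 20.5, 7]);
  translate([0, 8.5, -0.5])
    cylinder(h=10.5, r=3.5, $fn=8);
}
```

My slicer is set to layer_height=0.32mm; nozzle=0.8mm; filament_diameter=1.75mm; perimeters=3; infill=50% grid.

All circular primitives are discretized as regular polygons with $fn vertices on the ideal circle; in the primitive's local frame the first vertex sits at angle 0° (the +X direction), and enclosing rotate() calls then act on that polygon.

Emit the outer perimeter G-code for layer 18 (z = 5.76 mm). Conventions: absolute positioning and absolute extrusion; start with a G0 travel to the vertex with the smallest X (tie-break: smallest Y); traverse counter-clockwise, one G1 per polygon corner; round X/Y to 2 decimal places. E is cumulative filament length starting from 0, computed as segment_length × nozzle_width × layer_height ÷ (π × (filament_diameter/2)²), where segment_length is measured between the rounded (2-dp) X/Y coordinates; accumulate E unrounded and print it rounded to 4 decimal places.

At z = 5.76 mm: the cube is present — its section is the full 29.5×20.5 rectangle; the r=3.5 cylinder at (0, 8.5) gives a regular 8-gon of circumradius 3.5 (constant along its height); Subtracting the remaining from the first: starting from the 29.5×20.5 cube, the r=3.5 cylinder at (0, 8.5) partially overlaps it — only the 17.32 mm² overlap (of its 34.65 mm²) is removed, clipping the outline — 1 connected region. The outline is a single polygon with 9 vertices. Extrusion per mm of travel: 0.8 × 0.32 / (π × 0.875²) = 0.106432. Accumulating E over each segment gives final E = 11.0375.

G0 X0.00 Y0.00 Z5.76
G1 X29.50 Y0.00 E3.1398
G1 X29.50 Y20.50 E5.3216
G1 X0.00 Y20.50 E8.4614
G1 X0.00 Y12.00 E9.3661
G1 X2.47 Y10.97 E9.6509
G1 X3.50 Y8.50 E9.9357
G1 X2.47 Y6.03 E10.2205
G1 X0.00 Y5.00 E10.5054
G1 X0.00 Y0.00 E11.0375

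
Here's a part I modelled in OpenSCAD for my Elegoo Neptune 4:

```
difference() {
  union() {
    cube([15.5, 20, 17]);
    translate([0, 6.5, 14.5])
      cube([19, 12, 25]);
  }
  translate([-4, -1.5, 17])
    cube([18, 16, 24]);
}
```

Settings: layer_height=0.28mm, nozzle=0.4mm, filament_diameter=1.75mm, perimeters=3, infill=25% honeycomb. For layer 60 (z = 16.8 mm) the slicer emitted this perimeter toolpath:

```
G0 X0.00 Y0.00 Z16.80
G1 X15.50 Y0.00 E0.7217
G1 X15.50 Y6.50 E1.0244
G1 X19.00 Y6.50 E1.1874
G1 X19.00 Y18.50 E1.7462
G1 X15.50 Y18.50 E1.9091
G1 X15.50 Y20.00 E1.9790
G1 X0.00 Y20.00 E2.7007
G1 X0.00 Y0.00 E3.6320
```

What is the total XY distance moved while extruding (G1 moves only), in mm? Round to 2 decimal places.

Sum the Euclidean lengths of each G1 segment: total = 78.00 mm.

78.00 mm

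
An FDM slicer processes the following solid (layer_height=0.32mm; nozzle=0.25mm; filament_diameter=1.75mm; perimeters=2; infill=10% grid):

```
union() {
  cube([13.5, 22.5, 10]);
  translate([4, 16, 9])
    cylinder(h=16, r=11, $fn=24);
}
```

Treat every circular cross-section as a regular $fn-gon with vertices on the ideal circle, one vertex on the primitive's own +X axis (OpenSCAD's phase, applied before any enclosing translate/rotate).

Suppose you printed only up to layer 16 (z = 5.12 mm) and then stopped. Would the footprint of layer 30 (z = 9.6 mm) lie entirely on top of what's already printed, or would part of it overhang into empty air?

Compare the two slices. At z = 5.12: the cube is present — its section is the full 13.5×22.5 rectangle (area 303.75 mm²); the cylinder at (4, 16) is absent (z outside [9, 25]); Combining (union): only the 13.5×22.5 cube is present, so the union is just that shape — area = 303.75 mm². At z = 9.6: the cube is present — its section is the full 13.5×22.5 rectangle (area 303.75 mm²); the r=11 cylinder at (4, 16) gives a regular 24-gon of circumradius 11 (constant along its height) (area = (24/2)·11.000²·sin(360°/24) = 375.81 mm²); Combining (union): the regions partially overlap — summed areas 679.56 mm² minus the doubly-counted overlap 218.84 mm² gives 460.72 mm² — area = 460.72 mm². Checking containment: at z = 9.6 the cross-section extends beyond the z = 5.12 cross-section by about 156.97 mm².

part overhangs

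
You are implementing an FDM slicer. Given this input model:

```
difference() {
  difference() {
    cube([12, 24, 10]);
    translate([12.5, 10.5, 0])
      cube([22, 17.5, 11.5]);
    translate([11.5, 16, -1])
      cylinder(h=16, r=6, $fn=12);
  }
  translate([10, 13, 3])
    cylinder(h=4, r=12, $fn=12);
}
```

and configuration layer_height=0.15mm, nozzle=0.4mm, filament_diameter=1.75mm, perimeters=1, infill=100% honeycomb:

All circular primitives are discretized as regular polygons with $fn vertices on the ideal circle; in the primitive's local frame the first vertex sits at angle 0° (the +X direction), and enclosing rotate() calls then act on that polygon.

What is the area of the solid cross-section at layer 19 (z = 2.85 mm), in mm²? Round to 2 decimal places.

At z = 2.85 mm: the cube is present — its section is the full 12×24 rectangle (area 288.00 mm²); the cube at (12.5, 10.5) (footprint 22×17.5) is included at this height (area 385.00 mm²); the cylinder at (11.5, 16): section is a regular 12-gon, circumradius r=6 (area = (12/2)·6.000²·sin(360°/12) = 108.00 mm²); Taking the first minus the rest: starting from the 12×24 cube (288.00 mm²), the 22×17.5 cube at (12.5, 10.5) misses the remaining region (no effect); the r=6 cylinder at (11.5, 16) partially overlaps it — only the 59.93 mm² overlap (of its 108.00 mm²) is removed, clipping the outline — area = 228.07 mm²; the cylinder at (10, 13) is absent (z outside [3, 7]); Taking the first minus the rest: none of the subtracted shapes is present at this height, so the result so far is unchanged — area = 228.07 mm². Overall, the cross-section is a single solid region. Net area = 228.07 mm².

228.07 mm²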